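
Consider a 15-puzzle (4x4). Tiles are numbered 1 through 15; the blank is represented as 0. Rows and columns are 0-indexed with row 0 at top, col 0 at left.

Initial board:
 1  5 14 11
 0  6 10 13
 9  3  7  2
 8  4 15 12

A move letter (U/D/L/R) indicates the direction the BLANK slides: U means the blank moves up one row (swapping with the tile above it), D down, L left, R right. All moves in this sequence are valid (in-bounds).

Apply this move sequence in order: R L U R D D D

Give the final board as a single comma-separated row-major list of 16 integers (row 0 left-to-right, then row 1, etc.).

Answer: 5, 6, 14, 11, 1, 3, 10, 13, 9, 4, 7, 2, 8, 0, 15, 12

Derivation:
After move 1 (R):
 1  5 14 11
 6  0 10 13
 9  3  7  2
 8  4 15 12

After move 2 (L):
 1  5 14 11
 0  6 10 13
 9  3  7  2
 8  4 15 12

After move 3 (U):
 0  5 14 11
 1  6 10 13
 9  3  7  2
 8  4 15 12

After move 4 (R):
 5  0 14 11
 1  6 10 13
 9  3  7  2
 8  4 15 12

After move 5 (D):
 5  6 14 11
 1  0 10 13
 9  3  7  2
 8  4 15 12

After move 6 (D):
 5  6 14 11
 1  3 10 13
 9  0  7  2
 8  4 15 12

After move 7 (D):
 5  6 14 11
 1  3 10 13
 9  4  7  2
 8  0 15 12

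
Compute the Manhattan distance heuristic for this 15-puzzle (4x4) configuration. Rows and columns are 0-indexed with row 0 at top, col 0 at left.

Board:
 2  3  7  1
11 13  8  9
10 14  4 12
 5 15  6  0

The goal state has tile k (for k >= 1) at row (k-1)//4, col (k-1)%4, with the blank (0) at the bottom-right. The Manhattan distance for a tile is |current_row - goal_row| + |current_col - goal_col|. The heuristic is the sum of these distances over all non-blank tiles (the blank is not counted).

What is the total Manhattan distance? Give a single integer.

Tile 2: (0,0)->(0,1) = 1
Tile 3: (0,1)->(0,2) = 1
Tile 7: (0,2)->(1,2) = 1
Tile 1: (0,3)->(0,0) = 3
Tile 11: (1,0)->(2,2) = 3
Tile 13: (1,1)->(3,0) = 3
Tile 8: (1,2)->(1,3) = 1
Tile 9: (1,3)->(2,0) = 4
Tile 10: (2,0)->(2,1) = 1
Tile 14: (2,1)->(3,1) = 1
Tile 4: (2,2)->(0,3) = 3
Tile 12: (2,3)->(2,3) = 0
Tile 5: (3,0)->(1,0) = 2
Tile 15: (3,1)->(3,2) = 1
Tile 6: (3,2)->(1,1) = 3
Sum: 1 + 1 + 1 + 3 + 3 + 3 + 1 + 4 + 1 + 1 + 3 + 0 + 2 + 1 + 3 = 28

Answer: 28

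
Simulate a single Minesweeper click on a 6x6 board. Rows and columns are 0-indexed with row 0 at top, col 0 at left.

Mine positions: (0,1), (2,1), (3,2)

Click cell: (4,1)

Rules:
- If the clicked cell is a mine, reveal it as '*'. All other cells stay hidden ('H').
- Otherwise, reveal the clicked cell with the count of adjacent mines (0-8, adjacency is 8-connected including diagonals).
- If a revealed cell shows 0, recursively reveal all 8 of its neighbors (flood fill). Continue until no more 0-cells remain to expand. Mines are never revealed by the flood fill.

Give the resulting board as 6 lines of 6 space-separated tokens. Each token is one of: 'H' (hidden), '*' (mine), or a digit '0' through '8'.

H H H H H H
H H H H H H
H H H H H H
H H H H H H
H 1 H H H H
H H H H H H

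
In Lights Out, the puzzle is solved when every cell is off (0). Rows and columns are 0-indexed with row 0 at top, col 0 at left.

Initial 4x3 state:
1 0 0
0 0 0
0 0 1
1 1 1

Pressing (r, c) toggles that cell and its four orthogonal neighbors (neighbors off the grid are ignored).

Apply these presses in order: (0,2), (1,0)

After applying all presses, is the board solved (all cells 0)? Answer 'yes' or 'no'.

Answer: no

Derivation:
After press 1 at (0,2):
1 1 1
0 0 1
0 0 1
1 1 1

After press 2 at (1,0):
0 1 1
1 1 1
1 0 1
1 1 1

Lights still on: 10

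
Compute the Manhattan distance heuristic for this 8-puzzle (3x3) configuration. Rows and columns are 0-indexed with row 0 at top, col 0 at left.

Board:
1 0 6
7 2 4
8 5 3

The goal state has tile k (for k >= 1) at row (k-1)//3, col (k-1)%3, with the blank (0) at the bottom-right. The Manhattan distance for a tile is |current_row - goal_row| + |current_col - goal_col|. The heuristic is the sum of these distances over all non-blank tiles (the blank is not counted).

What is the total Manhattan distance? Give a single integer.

Answer: 9

Derivation:
Tile 1: (0,0)->(0,0) = 0
Tile 6: (0,2)->(1,2) = 1
Tile 7: (1,0)->(2,0) = 1
Tile 2: (1,1)->(0,1) = 1
Tile 4: (1,2)->(1,0) = 2
Tile 8: (2,0)->(2,1) = 1
Tile 5: (2,1)->(1,1) = 1
Tile 3: (2,2)->(0,2) = 2
Sum: 0 + 1 + 1 + 1 + 2 + 1 + 1 + 2 = 9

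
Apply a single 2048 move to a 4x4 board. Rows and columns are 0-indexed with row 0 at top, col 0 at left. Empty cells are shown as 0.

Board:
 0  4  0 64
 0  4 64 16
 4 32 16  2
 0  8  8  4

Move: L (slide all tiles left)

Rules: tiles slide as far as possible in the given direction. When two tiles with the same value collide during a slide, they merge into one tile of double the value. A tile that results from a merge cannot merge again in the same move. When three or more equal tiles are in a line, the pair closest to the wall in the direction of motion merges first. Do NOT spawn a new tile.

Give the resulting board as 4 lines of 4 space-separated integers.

Answer:  4 64  0  0
 4 64 16  0
 4 32 16  2
16  4  0  0

Derivation:
Slide left:
row 0: [0, 4, 0, 64] -> [4, 64, 0, 0]
row 1: [0, 4, 64, 16] -> [4, 64, 16, 0]
row 2: [4, 32, 16, 2] -> [4, 32, 16, 2]
row 3: [0, 8, 8, 4] -> [16, 4, 0, 0]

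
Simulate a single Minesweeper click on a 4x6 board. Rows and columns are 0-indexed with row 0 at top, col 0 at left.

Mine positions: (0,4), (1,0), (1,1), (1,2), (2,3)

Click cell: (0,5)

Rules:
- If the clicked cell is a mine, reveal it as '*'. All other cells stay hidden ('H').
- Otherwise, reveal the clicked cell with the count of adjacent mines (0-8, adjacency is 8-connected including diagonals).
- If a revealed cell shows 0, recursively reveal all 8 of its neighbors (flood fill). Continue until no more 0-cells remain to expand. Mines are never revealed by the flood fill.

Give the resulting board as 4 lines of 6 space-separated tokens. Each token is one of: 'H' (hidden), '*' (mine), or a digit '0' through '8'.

H H H H H 1
H H H H H H
H H H H H H
H H H H H H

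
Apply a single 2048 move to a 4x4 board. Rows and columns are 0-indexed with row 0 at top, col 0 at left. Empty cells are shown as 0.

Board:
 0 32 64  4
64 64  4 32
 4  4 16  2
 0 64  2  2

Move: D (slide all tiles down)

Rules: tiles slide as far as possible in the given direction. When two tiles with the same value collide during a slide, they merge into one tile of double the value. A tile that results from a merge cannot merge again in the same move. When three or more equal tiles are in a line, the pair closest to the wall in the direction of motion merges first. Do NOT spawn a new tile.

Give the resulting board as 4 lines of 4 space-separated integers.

Slide down:
col 0: [0, 64, 4, 0] -> [0, 0, 64, 4]
col 1: [32, 64, 4, 64] -> [32, 64, 4, 64]
col 2: [64, 4, 16, 2] -> [64, 4, 16, 2]
col 3: [4, 32, 2, 2] -> [0, 4, 32, 4]

Answer:  0 32 64  0
 0 64  4  4
64  4 16 32
 4 64  2  4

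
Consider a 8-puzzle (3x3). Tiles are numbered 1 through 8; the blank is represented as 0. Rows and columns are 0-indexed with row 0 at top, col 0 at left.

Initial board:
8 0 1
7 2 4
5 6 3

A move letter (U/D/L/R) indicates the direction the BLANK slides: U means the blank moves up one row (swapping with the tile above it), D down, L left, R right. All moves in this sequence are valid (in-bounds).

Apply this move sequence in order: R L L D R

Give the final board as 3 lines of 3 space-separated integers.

After move 1 (R):
8 1 0
7 2 4
5 6 3

After move 2 (L):
8 0 1
7 2 4
5 6 3

After move 3 (L):
0 8 1
7 2 4
5 6 3

After move 4 (D):
7 8 1
0 2 4
5 6 3

After move 5 (R):
7 8 1
2 0 4
5 6 3

Answer: 7 8 1
2 0 4
5 6 3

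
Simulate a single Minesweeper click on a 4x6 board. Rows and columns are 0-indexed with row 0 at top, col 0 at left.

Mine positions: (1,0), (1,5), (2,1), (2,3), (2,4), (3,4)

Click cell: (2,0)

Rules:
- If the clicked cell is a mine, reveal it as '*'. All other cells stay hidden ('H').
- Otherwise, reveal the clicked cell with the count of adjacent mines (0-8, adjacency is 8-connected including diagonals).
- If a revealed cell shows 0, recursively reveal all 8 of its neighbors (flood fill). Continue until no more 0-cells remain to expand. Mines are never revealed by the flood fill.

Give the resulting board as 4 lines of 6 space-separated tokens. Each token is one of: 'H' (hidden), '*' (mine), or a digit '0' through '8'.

H H H H H H
H H H H H H
2 H H H H H
H H H H H H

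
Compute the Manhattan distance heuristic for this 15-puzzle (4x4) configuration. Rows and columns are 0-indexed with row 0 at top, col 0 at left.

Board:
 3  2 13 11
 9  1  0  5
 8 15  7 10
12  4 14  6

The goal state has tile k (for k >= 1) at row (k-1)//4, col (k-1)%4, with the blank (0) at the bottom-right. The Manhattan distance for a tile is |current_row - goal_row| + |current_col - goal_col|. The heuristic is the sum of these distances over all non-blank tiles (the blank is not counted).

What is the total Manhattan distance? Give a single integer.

Tile 3: at (0,0), goal (0,2), distance |0-0|+|0-2| = 2
Tile 2: at (0,1), goal (0,1), distance |0-0|+|1-1| = 0
Tile 13: at (0,2), goal (3,0), distance |0-3|+|2-0| = 5
Tile 11: at (0,3), goal (2,2), distance |0-2|+|3-2| = 3
Tile 9: at (1,0), goal (2,0), distance |1-2|+|0-0| = 1
Tile 1: at (1,1), goal (0,0), distance |1-0|+|1-0| = 2
Tile 5: at (1,3), goal (1,0), distance |1-1|+|3-0| = 3
Tile 8: at (2,0), goal (1,3), distance |2-1|+|0-3| = 4
Tile 15: at (2,1), goal (3,2), distance |2-3|+|1-2| = 2
Tile 7: at (2,2), goal (1,2), distance |2-1|+|2-2| = 1
Tile 10: at (2,3), goal (2,1), distance |2-2|+|3-1| = 2
Tile 12: at (3,0), goal (2,3), distance |3-2|+|0-3| = 4
Tile 4: at (3,1), goal (0,3), distance |3-0|+|1-3| = 5
Tile 14: at (3,2), goal (3,1), distance |3-3|+|2-1| = 1
Tile 6: at (3,3), goal (1,1), distance |3-1|+|3-1| = 4
Sum: 2 + 0 + 5 + 3 + 1 + 2 + 3 + 4 + 2 + 1 + 2 + 4 + 5 + 1 + 4 = 39

Answer: 39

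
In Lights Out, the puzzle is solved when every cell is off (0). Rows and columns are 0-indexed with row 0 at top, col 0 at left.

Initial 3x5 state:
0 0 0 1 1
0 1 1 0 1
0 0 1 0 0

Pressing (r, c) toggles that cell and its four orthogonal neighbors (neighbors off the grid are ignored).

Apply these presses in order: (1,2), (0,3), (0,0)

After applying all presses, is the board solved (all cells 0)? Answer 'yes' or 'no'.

Answer: no

Derivation:
After press 1 at (1,2):
0 0 1 1 1
0 0 0 1 1
0 0 0 0 0

After press 2 at (0,3):
0 0 0 0 0
0 0 0 0 1
0 0 0 0 0

After press 3 at (0,0):
1 1 0 0 0
1 0 0 0 1
0 0 0 0 0

Lights still on: 4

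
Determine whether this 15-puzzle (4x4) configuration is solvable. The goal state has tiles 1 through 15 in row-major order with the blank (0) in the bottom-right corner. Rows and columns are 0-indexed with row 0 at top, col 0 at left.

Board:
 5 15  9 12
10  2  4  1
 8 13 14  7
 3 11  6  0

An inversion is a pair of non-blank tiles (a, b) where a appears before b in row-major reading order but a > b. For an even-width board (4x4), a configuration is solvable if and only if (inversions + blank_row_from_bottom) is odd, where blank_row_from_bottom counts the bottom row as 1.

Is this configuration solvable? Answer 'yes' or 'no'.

Inversions: 57
Blank is in row 3 (0-indexed from top), which is row 1 counting from the bottom (bottom = 1).
57 + 1 = 58, which is even, so the puzzle is not solvable.

Answer: no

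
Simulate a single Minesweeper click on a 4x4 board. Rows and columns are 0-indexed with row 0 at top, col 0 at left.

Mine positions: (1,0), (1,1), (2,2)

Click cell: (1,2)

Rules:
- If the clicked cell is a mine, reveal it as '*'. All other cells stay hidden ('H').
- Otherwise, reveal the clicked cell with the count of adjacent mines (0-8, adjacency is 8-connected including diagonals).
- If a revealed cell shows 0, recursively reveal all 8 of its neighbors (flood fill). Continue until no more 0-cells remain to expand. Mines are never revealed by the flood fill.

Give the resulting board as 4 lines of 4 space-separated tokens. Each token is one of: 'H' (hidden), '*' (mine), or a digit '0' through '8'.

H H H H
H H 2 H
H H H H
H H H H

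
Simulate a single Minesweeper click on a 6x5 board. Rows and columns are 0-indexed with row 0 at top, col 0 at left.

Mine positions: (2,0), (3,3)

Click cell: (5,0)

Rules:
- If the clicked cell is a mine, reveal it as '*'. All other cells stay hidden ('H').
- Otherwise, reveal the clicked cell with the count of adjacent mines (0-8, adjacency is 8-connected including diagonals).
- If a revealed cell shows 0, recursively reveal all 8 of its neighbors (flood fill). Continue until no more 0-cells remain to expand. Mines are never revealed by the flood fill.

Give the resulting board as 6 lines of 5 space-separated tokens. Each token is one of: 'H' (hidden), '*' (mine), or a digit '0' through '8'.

H H H H H
H H H H H
H H H H H
1 1 1 H H
0 0 1 1 1
0 0 0 0 0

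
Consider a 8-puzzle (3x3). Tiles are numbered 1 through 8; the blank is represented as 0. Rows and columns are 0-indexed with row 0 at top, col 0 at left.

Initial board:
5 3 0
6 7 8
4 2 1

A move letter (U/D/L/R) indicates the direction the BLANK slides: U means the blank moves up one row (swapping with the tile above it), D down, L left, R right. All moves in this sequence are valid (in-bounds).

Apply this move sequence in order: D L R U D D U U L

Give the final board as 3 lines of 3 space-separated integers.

After move 1 (D):
5 3 8
6 7 0
4 2 1

After move 2 (L):
5 3 8
6 0 7
4 2 1

After move 3 (R):
5 3 8
6 7 0
4 2 1

After move 4 (U):
5 3 0
6 7 8
4 2 1

After move 5 (D):
5 3 8
6 7 0
4 2 1

After move 6 (D):
5 3 8
6 7 1
4 2 0

After move 7 (U):
5 3 8
6 7 0
4 2 1

After move 8 (U):
5 3 0
6 7 8
4 2 1

After move 9 (L):
5 0 3
6 7 8
4 2 1

Answer: 5 0 3
6 7 8
4 2 1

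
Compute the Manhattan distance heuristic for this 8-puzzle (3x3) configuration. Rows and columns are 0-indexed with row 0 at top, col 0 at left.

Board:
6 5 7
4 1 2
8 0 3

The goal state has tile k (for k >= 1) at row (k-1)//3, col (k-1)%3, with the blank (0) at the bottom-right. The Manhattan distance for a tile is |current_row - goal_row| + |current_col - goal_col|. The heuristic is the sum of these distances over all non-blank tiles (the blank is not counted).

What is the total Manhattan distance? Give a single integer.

Tile 6: at (0,0), goal (1,2), distance |0-1|+|0-2| = 3
Tile 5: at (0,1), goal (1,1), distance |0-1|+|1-1| = 1
Tile 7: at (0,2), goal (2,0), distance |0-2|+|2-0| = 4
Tile 4: at (1,0), goal (1,0), distance |1-1|+|0-0| = 0
Tile 1: at (1,1), goal (0,0), distance |1-0|+|1-0| = 2
Tile 2: at (1,2), goal (0,1), distance |1-0|+|2-1| = 2
Tile 8: at (2,0), goal (2,1), distance |2-2|+|0-1| = 1
Tile 3: at (2,2), goal (0,2), distance |2-0|+|2-2| = 2
Sum: 3 + 1 + 4 + 0 + 2 + 2 + 1 + 2 = 15

Answer: 15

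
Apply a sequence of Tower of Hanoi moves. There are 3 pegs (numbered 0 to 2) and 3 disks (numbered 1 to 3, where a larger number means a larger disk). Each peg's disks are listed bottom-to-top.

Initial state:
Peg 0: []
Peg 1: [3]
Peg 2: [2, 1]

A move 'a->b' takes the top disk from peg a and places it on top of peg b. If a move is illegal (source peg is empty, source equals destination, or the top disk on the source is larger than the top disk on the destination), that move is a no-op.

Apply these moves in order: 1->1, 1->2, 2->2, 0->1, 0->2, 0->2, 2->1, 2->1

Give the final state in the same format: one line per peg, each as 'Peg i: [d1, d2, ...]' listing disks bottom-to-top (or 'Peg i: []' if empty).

After move 1 (1->1):
Peg 0: []
Peg 1: [3]
Peg 2: [2, 1]

After move 2 (1->2):
Peg 0: []
Peg 1: [3]
Peg 2: [2, 1]

After move 3 (2->2):
Peg 0: []
Peg 1: [3]
Peg 2: [2, 1]

After move 4 (0->1):
Peg 0: []
Peg 1: [3]
Peg 2: [2, 1]

After move 5 (0->2):
Peg 0: []
Peg 1: [3]
Peg 2: [2, 1]

After move 6 (0->2):
Peg 0: []
Peg 1: [3]
Peg 2: [2, 1]

After move 7 (2->1):
Peg 0: []
Peg 1: [3, 1]
Peg 2: [2]

After move 8 (2->1):
Peg 0: []
Peg 1: [3, 1]
Peg 2: [2]

Answer: Peg 0: []
Peg 1: [3, 1]
Peg 2: [2]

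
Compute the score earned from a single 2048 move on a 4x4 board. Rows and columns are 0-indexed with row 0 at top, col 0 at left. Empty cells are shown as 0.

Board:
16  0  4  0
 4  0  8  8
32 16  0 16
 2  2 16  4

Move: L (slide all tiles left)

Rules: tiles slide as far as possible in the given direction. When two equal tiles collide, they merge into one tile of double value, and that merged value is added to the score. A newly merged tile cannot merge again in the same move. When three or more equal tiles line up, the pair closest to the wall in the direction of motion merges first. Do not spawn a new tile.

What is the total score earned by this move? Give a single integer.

Answer: 52

Derivation:
Slide left:
row 0: [16, 0, 4, 0] -> [16, 4, 0, 0]  score +0 (running 0)
row 1: [4, 0, 8, 8] -> [4, 16, 0, 0]  score +16 (running 16)
row 2: [32, 16, 0, 16] -> [32, 32, 0, 0]  score +32 (running 48)
row 3: [2, 2, 16, 4] -> [4, 16, 4, 0]  score +4 (running 52)
Board after move:
16  4  0  0
 4 16  0  0
32 32  0  0
 4 16  4  0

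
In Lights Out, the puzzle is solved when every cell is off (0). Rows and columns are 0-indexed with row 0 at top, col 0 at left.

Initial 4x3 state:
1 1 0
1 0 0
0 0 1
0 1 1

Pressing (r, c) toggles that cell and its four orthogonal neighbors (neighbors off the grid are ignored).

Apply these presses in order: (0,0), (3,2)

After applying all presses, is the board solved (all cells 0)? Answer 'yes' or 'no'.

Answer: yes

Derivation:
After press 1 at (0,0):
0 0 0
0 0 0
0 0 1
0 1 1

After press 2 at (3,2):
0 0 0
0 0 0
0 0 0
0 0 0

Lights still on: 0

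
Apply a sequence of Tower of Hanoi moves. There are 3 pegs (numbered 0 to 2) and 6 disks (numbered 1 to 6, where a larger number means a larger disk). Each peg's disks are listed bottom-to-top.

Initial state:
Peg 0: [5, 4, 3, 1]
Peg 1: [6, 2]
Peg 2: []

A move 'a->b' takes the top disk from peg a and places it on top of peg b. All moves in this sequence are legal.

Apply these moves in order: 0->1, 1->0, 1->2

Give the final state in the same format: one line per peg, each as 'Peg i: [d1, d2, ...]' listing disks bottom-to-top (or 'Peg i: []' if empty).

After move 1 (0->1):
Peg 0: [5, 4, 3]
Peg 1: [6, 2, 1]
Peg 2: []

After move 2 (1->0):
Peg 0: [5, 4, 3, 1]
Peg 1: [6, 2]
Peg 2: []

After move 3 (1->2):
Peg 0: [5, 4, 3, 1]
Peg 1: [6]
Peg 2: [2]

Answer: Peg 0: [5, 4, 3, 1]
Peg 1: [6]
Peg 2: [2]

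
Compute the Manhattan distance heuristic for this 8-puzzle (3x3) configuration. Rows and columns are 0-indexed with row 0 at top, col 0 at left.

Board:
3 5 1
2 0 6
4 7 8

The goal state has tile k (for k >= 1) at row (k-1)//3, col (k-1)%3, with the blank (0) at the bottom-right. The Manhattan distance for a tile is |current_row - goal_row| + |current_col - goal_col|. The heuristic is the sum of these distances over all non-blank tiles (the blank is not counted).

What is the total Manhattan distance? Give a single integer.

Tile 3: (0,0)->(0,2) = 2
Tile 5: (0,1)->(1,1) = 1
Tile 1: (0,2)->(0,0) = 2
Tile 2: (1,0)->(0,1) = 2
Tile 6: (1,2)->(1,2) = 0
Tile 4: (2,0)->(1,0) = 1
Tile 7: (2,1)->(2,0) = 1
Tile 8: (2,2)->(2,1) = 1
Sum: 2 + 1 + 2 + 2 + 0 + 1 + 1 + 1 = 10

Answer: 10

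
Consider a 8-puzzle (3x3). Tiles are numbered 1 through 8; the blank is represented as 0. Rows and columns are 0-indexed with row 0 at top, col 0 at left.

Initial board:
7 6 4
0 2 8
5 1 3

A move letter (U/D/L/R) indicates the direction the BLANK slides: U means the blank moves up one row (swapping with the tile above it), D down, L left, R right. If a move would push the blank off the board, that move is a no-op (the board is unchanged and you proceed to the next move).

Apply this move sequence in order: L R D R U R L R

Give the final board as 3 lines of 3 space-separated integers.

After move 1 (L):
7 6 4
0 2 8
5 1 3

After move 2 (R):
7 6 4
2 0 8
5 1 3

After move 3 (D):
7 6 4
2 1 8
5 0 3

After move 4 (R):
7 6 4
2 1 8
5 3 0

After move 5 (U):
7 6 4
2 1 0
5 3 8

After move 6 (R):
7 6 4
2 1 0
5 3 8

After move 7 (L):
7 6 4
2 0 1
5 3 8

After move 8 (R):
7 6 4
2 1 0
5 3 8

Answer: 7 6 4
2 1 0
5 3 8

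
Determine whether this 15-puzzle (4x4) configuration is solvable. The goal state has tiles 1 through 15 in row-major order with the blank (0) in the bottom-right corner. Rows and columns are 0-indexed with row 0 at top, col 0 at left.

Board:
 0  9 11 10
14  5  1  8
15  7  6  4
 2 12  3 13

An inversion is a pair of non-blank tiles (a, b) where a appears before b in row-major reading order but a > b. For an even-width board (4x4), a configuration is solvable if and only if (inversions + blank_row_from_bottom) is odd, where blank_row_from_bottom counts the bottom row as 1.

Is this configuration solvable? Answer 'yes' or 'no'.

Inversions: 61
Blank is in row 0 (0-indexed from top), which is row 4 counting from the bottom (bottom = 1).
61 + 4 = 65, which is odd, so the puzzle is solvable.

Answer: yes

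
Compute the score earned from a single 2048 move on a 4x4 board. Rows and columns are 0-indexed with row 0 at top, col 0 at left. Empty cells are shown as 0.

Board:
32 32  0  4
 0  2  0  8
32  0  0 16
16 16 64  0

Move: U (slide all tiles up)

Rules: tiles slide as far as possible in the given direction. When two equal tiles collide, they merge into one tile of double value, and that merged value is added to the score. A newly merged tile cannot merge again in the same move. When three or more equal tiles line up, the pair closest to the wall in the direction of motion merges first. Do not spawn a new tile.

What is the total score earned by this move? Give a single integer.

Slide up:
col 0: [32, 0, 32, 16] -> [64, 16, 0, 0]  score +64 (running 64)
col 1: [32, 2, 0, 16] -> [32, 2, 16, 0]  score +0 (running 64)
col 2: [0, 0, 0, 64] -> [64, 0, 0, 0]  score +0 (running 64)
col 3: [4, 8, 16, 0] -> [4, 8, 16, 0]  score +0 (running 64)
Board after move:
64 32 64  4
16  2  0  8
 0 16  0 16
 0  0  0  0

Answer: 64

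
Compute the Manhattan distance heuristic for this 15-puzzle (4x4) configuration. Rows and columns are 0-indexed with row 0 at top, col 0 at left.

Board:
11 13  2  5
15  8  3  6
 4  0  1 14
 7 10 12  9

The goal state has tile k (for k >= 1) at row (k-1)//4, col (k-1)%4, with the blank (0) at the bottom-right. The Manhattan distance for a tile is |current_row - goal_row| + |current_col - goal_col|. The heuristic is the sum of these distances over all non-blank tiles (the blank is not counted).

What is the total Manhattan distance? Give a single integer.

Answer: 45

Derivation:
Tile 11: (0,0)->(2,2) = 4
Tile 13: (0,1)->(3,0) = 4
Tile 2: (0,2)->(0,1) = 1
Tile 5: (0,3)->(1,0) = 4
Tile 15: (1,0)->(3,2) = 4
Tile 8: (1,1)->(1,3) = 2
Tile 3: (1,2)->(0,2) = 1
Tile 6: (1,3)->(1,1) = 2
Tile 4: (2,0)->(0,3) = 5
Tile 1: (2,2)->(0,0) = 4
Tile 14: (2,3)->(3,1) = 3
Tile 7: (3,0)->(1,2) = 4
Tile 10: (3,1)->(2,1) = 1
Tile 12: (3,2)->(2,3) = 2
Tile 9: (3,3)->(2,0) = 4
Sum: 4 + 4 + 1 + 4 + 4 + 2 + 1 + 2 + 5 + 4 + 3 + 4 + 1 + 2 + 4 = 45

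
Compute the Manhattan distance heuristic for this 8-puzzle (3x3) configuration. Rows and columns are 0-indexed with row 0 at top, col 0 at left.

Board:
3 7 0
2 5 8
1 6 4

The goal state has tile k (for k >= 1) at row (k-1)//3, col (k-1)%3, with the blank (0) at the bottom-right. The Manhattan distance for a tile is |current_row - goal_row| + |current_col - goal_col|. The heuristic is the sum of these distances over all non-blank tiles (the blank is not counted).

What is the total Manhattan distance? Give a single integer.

Tile 3: (0,0)->(0,2) = 2
Tile 7: (0,1)->(2,0) = 3
Tile 2: (1,0)->(0,1) = 2
Tile 5: (1,1)->(1,1) = 0
Tile 8: (1,2)->(2,1) = 2
Tile 1: (2,0)->(0,0) = 2
Tile 6: (2,1)->(1,2) = 2
Tile 4: (2,2)->(1,0) = 3
Sum: 2 + 3 + 2 + 0 + 2 + 2 + 2 + 3 = 16

Answer: 16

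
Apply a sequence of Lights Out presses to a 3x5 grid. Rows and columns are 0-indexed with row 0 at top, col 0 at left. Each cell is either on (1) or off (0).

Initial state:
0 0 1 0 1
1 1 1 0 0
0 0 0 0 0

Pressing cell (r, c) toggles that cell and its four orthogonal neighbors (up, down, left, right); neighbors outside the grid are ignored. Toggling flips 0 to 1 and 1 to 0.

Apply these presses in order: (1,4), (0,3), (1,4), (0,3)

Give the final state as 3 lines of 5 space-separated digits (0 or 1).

Answer: 0 0 1 0 1
1 1 1 0 0
0 0 0 0 0

Derivation:
After press 1 at (1,4):
0 0 1 0 0
1 1 1 1 1
0 0 0 0 1

After press 2 at (0,3):
0 0 0 1 1
1 1 1 0 1
0 0 0 0 1

After press 3 at (1,4):
0 0 0 1 0
1 1 1 1 0
0 0 0 0 0

After press 4 at (0,3):
0 0 1 0 1
1 1 1 0 0
0 0 0 0 0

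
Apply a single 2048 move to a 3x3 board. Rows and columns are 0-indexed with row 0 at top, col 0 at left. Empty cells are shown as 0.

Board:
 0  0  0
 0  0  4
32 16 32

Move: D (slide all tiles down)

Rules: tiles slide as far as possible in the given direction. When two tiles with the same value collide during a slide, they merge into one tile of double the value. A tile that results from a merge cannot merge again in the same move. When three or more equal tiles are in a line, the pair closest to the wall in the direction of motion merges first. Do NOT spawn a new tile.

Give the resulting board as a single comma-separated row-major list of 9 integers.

Slide down:
col 0: [0, 0, 32] -> [0, 0, 32]
col 1: [0, 0, 16] -> [0, 0, 16]
col 2: [0, 4, 32] -> [0, 4, 32]

Answer: 0, 0, 0, 0, 0, 4, 32, 16, 32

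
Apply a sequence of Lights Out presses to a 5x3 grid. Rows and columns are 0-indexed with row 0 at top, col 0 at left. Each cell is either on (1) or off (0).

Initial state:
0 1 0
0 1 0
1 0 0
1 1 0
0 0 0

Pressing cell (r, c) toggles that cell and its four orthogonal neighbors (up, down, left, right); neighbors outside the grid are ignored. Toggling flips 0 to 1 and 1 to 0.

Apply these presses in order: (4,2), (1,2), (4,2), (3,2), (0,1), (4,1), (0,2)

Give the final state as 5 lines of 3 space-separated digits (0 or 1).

After press 1 at (4,2):
0 1 0
0 1 0
1 0 0
1 1 1
0 1 1

After press 2 at (1,2):
0 1 1
0 0 1
1 0 1
1 1 1
0 1 1

After press 3 at (4,2):
0 1 1
0 0 1
1 0 1
1 1 0
0 0 0

After press 4 at (3,2):
0 1 1
0 0 1
1 0 0
1 0 1
0 0 1

After press 5 at (0,1):
1 0 0
0 1 1
1 0 0
1 0 1
0 0 1

After press 6 at (4,1):
1 0 0
0 1 1
1 0 0
1 1 1
1 1 0

After press 7 at (0,2):
1 1 1
0 1 0
1 0 0
1 1 1
1 1 0

Answer: 1 1 1
0 1 0
1 0 0
1 1 1
1 1 0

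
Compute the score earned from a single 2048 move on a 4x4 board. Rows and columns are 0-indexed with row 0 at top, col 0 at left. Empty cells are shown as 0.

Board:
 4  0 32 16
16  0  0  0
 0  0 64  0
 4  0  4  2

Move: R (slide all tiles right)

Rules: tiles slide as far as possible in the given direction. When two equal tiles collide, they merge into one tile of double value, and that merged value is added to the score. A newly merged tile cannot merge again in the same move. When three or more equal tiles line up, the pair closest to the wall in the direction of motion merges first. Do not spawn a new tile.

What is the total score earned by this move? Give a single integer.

Answer: 8

Derivation:
Slide right:
row 0: [4, 0, 32, 16] -> [0, 4, 32, 16]  score +0 (running 0)
row 1: [16, 0, 0, 0] -> [0, 0, 0, 16]  score +0 (running 0)
row 2: [0, 0, 64, 0] -> [0, 0, 0, 64]  score +0 (running 0)
row 3: [4, 0, 4, 2] -> [0, 0, 8, 2]  score +8 (running 8)
Board after move:
 0  4 32 16
 0  0  0 16
 0  0  0 64
 0  0  8  2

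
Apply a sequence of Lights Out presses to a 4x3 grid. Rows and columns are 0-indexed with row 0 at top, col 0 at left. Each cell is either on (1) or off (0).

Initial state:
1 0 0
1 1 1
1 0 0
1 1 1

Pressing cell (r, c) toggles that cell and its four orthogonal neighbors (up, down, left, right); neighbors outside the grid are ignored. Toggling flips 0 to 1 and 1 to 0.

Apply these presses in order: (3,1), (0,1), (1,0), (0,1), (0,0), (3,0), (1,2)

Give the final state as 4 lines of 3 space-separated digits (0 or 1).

Answer: 1 1 1
1 1 0
1 1 1
1 1 0

Derivation:
After press 1 at (3,1):
1 0 0
1 1 1
1 1 0
0 0 0

After press 2 at (0,1):
0 1 1
1 0 1
1 1 0
0 0 0

After press 3 at (1,0):
1 1 1
0 1 1
0 1 0
0 0 0

After press 4 at (0,1):
0 0 0
0 0 1
0 1 0
0 0 0

After press 5 at (0,0):
1 1 0
1 0 1
0 1 0
0 0 0

After press 6 at (3,0):
1 1 0
1 0 1
1 1 0
1 1 0

After press 7 at (1,2):
1 1 1
1 1 0
1 1 1
1 1 0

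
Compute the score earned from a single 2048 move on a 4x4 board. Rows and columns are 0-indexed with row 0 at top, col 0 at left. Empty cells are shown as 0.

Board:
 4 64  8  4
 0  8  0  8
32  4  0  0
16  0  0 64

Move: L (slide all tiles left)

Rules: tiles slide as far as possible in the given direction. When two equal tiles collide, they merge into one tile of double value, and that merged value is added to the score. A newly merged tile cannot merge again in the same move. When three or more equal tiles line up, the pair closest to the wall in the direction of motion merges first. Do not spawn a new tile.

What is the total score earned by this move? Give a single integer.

Slide left:
row 0: [4, 64, 8, 4] -> [4, 64, 8, 4]  score +0 (running 0)
row 1: [0, 8, 0, 8] -> [16, 0, 0, 0]  score +16 (running 16)
row 2: [32, 4, 0, 0] -> [32, 4, 0, 0]  score +0 (running 16)
row 3: [16, 0, 0, 64] -> [16, 64, 0, 0]  score +0 (running 16)
Board after move:
 4 64  8  4
16  0  0  0
32  4  0  0
16 64  0  0

Answer: 16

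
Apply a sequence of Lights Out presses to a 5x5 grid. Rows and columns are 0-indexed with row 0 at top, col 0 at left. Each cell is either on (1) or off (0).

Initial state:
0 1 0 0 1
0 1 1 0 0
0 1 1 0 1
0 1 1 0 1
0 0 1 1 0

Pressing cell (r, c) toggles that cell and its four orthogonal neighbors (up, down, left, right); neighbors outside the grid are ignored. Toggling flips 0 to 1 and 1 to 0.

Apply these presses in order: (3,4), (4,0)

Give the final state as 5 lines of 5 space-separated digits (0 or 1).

After press 1 at (3,4):
0 1 0 0 1
0 1 1 0 0
0 1 1 0 0
0 1 1 1 0
0 0 1 1 1

After press 2 at (4,0):
0 1 0 0 1
0 1 1 0 0
0 1 1 0 0
1 1 1 1 0
1 1 1 1 1

Answer: 0 1 0 0 1
0 1 1 0 0
0 1 1 0 0
1 1 1 1 0
1 1 1 1 1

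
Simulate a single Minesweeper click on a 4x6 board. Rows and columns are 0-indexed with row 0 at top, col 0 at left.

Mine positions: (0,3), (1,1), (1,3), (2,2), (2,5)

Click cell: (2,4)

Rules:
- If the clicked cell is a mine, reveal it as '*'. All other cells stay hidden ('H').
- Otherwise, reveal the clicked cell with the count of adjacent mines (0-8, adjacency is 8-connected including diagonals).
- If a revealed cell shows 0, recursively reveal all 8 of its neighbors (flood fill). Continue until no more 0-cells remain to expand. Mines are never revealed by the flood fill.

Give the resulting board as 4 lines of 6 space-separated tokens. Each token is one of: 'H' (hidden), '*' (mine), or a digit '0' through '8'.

H H H H H H
H H H H H H
H H H H 2 H
H H H H H H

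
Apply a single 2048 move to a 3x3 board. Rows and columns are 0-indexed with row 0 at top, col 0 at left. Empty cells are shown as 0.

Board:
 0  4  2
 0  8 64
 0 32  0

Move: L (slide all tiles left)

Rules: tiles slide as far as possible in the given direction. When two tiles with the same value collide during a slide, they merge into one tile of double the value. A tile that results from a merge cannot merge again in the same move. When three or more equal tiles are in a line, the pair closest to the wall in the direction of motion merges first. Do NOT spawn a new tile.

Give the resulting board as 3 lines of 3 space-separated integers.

Answer:  4  2  0
 8 64  0
32  0  0

Derivation:
Slide left:
row 0: [0, 4, 2] -> [4, 2, 0]
row 1: [0, 8, 64] -> [8, 64, 0]
row 2: [0, 32, 0] -> [32, 0, 0]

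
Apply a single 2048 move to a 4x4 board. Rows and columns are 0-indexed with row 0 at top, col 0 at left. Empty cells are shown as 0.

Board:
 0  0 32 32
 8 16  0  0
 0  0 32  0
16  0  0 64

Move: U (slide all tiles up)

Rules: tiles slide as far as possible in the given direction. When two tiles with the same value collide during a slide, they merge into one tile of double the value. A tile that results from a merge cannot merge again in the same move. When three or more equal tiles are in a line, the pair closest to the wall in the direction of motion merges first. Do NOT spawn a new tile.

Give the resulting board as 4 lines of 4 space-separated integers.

Slide up:
col 0: [0, 8, 0, 16] -> [8, 16, 0, 0]
col 1: [0, 16, 0, 0] -> [16, 0, 0, 0]
col 2: [32, 0, 32, 0] -> [64, 0, 0, 0]
col 3: [32, 0, 0, 64] -> [32, 64, 0, 0]

Answer:  8 16 64 32
16  0  0 64
 0  0  0  0
 0  0  0  0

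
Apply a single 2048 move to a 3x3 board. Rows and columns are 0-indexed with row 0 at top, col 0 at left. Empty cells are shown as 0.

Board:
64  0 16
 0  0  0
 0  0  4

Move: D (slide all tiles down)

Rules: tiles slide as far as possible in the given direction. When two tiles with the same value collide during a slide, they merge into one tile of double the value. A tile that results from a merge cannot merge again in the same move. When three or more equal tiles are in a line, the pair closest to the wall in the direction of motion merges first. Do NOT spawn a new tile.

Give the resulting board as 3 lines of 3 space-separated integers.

Slide down:
col 0: [64, 0, 0] -> [0, 0, 64]
col 1: [0, 0, 0] -> [0, 0, 0]
col 2: [16, 0, 4] -> [0, 16, 4]

Answer:  0  0  0
 0  0 16
64  0  4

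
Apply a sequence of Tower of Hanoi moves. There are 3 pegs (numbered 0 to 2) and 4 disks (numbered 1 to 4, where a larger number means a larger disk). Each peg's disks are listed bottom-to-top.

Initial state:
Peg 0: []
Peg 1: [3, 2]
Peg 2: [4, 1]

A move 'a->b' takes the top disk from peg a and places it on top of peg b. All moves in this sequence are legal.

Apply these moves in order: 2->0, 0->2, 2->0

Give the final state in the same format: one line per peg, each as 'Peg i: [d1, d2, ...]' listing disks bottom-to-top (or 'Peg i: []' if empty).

After move 1 (2->0):
Peg 0: [1]
Peg 1: [3, 2]
Peg 2: [4]

After move 2 (0->2):
Peg 0: []
Peg 1: [3, 2]
Peg 2: [4, 1]

After move 3 (2->0):
Peg 0: [1]
Peg 1: [3, 2]
Peg 2: [4]

Answer: Peg 0: [1]
Peg 1: [3, 2]
Peg 2: [4]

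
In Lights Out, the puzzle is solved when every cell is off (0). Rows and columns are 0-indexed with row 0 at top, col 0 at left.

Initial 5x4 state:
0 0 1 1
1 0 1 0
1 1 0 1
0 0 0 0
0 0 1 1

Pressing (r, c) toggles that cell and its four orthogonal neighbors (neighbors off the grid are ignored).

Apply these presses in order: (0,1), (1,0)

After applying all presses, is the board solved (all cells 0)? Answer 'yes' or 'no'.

Answer: no

Derivation:
After press 1 at (0,1):
1 1 0 1
1 1 1 0
1 1 0 1
0 0 0 0
0 0 1 1

After press 2 at (1,0):
0 1 0 1
0 0 1 0
0 1 0 1
0 0 0 0
0 0 1 1

Lights still on: 7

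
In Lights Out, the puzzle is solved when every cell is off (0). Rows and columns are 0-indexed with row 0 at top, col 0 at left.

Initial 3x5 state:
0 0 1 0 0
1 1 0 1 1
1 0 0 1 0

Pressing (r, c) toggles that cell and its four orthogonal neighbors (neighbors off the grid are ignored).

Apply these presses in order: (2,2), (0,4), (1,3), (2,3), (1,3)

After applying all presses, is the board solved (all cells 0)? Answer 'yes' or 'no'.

After press 1 at (2,2):
0 0 1 0 0
1 1 1 1 1
1 1 1 0 0

After press 2 at (0,4):
0 0 1 1 1
1 1 1 1 0
1 1 1 0 0

After press 3 at (1,3):
0 0 1 0 1
1 1 0 0 1
1 1 1 1 0

After press 4 at (2,3):
0 0 1 0 1
1 1 0 1 1
1 1 0 0 1

After press 5 at (1,3):
0 0 1 1 1
1 1 1 0 0
1 1 0 1 1

Lights still on: 10

Answer: no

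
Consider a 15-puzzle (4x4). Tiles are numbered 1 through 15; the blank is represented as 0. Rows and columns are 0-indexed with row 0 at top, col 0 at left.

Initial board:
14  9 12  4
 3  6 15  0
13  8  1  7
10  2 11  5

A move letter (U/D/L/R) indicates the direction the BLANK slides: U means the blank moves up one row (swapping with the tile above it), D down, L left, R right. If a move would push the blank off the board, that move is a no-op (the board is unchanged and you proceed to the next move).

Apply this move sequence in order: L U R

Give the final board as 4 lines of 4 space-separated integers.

Answer: 14  9  4  0
 3  6 12 15
13  8  1  7
10  2 11  5

Derivation:
After move 1 (L):
14  9 12  4
 3  6  0 15
13  8  1  7
10  2 11  5

After move 2 (U):
14  9  0  4
 3  6 12 15
13  8  1  7
10  2 11  5

After move 3 (R):
14  9  4  0
 3  6 12 15
13  8  1  7
10  2 11  5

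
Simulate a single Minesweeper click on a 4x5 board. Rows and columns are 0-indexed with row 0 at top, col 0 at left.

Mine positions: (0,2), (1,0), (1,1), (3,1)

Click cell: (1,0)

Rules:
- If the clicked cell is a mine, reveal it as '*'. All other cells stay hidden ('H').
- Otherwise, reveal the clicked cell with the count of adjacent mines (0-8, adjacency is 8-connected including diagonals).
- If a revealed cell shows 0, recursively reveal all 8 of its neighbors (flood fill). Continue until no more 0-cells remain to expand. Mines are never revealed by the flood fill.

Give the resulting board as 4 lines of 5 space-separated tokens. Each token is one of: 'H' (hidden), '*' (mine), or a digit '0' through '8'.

H H H H H
* H H H H
H H H H H
H H H H H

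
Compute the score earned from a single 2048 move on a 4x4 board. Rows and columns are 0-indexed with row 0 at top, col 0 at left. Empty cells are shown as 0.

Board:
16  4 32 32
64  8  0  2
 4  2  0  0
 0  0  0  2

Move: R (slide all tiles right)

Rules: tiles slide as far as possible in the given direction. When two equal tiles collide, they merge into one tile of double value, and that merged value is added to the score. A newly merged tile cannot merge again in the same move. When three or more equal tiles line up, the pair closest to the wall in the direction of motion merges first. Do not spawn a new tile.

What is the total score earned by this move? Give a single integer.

Answer: 64

Derivation:
Slide right:
row 0: [16, 4, 32, 32] -> [0, 16, 4, 64]  score +64 (running 64)
row 1: [64, 8, 0, 2] -> [0, 64, 8, 2]  score +0 (running 64)
row 2: [4, 2, 0, 0] -> [0, 0, 4, 2]  score +0 (running 64)
row 3: [0, 0, 0, 2] -> [0, 0, 0, 2]  score +0 (running 64)
Board after move:
 0 16  4 64
 0 64  8  2
 0  0  4  2
 0  0  0  2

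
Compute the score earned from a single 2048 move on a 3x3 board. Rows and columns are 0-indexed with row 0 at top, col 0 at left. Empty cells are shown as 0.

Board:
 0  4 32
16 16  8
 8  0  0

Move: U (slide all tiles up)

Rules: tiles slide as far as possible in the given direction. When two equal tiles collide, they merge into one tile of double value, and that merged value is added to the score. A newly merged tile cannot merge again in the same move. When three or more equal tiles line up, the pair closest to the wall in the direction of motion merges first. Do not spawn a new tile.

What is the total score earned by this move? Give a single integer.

Answer: 0

Derivation:
Slide up:
col 0: [0, 16, 8] -> [16, 8, 0]  score +0 (running 0)
col 1: [4, 16, 0] -> [4, 16, 0]  score +0 (running 0)
col 2: [32, 8, 0] -> [32, 8, 0]  score +0 (running 0)
Board after move:
16  4 32
 8 16  8
 0  0  0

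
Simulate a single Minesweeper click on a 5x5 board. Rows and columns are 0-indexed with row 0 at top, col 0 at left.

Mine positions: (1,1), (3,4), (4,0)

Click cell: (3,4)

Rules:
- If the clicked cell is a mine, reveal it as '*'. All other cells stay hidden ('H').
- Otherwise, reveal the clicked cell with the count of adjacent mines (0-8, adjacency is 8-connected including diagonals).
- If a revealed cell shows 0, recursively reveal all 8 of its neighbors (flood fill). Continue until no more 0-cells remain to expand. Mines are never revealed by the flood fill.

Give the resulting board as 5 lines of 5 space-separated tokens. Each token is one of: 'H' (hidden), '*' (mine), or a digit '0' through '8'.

H H H H H
H H H H H
H H H H H
H H H H *
H H H H H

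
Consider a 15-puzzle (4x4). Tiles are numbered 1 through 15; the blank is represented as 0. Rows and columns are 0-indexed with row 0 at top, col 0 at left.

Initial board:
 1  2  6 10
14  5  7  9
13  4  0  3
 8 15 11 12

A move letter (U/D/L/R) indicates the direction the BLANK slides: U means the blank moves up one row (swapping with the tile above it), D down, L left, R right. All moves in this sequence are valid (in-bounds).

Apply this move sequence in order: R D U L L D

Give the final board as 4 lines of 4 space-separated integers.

After move 1 (R):
 1  2  6 10
14  5  7  9
13  4  3  0
 8 15 11 12

After move 2 (D):
 1  2  6 10
14  5  7  9
13  4  3 12
 8 15 11  0

After move 3 (U):
 1  2  6 10
14  5  7  9
13  4  3  0
 8 15 11 12

After move 4 (L):
 1  2  6 10
14  5  7  9
13  4  0  3
 8 15 11 12

After move 5 (L):
 1  2  6 10
14  5  7  9
13  0  4  3
 8 15 11 12

After move 6 (D):
 1  2  6 10
14  5  7  9
13 15  4  3
 8  0 11 12

Answer:  1  2  6 10
14  5  7  9
13 15  4  3
 8  0 11 12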